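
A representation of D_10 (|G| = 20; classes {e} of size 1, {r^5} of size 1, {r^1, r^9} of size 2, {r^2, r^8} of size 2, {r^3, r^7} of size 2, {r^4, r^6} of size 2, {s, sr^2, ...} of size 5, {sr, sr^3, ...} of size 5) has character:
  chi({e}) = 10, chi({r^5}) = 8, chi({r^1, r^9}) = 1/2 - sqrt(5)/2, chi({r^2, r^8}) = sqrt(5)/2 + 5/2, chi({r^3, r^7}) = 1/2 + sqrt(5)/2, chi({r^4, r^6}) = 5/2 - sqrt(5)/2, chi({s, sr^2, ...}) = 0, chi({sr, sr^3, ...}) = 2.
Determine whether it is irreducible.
Not irreducible (reducible): <chi, chi> = 11 > 1.

Justification: <chi, chi> = (1/|G|) sum_C |C| * |chi(C)|^2 = (1/20)[1*|10|^2 + 1*|8|^2 + 2*|1/2 - sqrt(5)/2|^2 + 2*|sqrt(5)/2 + 5/2|^2 + 2*|1/2 + sqrt(5)/2|^2 + 2*|5/2 - sqrt(5)/2|^2 + 5*|0|^2 + 5*|2|^2]
  = (1/20)[(100) + (64) + (3 - sqrt(5)) + (5*sqrt(5) + 15) + (sqrt(5) + 3) + (15 - 5*sqrt(5)) + (0) + (20)] = 220/20 = 11.
A character is irreducible iff <chi, chi> = 1, so this representation is reducible.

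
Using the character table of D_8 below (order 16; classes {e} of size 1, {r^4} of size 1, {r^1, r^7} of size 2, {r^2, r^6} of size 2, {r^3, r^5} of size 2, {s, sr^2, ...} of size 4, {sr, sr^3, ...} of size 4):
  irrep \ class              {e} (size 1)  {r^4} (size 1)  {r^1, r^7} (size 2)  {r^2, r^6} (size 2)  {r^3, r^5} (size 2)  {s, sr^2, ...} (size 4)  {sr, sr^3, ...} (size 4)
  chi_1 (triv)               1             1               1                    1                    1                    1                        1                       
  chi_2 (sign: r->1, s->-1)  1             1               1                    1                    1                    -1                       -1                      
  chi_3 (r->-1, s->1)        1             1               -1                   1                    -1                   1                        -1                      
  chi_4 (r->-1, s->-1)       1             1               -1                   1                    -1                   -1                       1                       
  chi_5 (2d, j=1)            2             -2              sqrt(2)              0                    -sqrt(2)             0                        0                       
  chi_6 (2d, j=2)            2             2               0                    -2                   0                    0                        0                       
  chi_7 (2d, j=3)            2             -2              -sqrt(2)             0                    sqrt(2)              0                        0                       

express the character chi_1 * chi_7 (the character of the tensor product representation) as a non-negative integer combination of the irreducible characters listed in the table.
chi_1 tensor chi_7 = chi_7 (all other irreducibles have multiplicity 0).

Details: The character of a tensor product is the pointwise product (chi_1 * chi_7)(C) = chi_1(C) * chi_7(C):
  {e}: (1)*(2), {r^4}: (1)*(-2), {r^1, r^7}: (1)*(-sqrt(2)), {r^2, r^6}: (1)*(0), {r^3, r^5}: (1)*(sqrt(2)), {s, sr^2, ...}: (1)*(0), {sr, sr^3, ...}: (1)*(0)
so (chi_1 * chi_7) takes values
  {e} -> 2, {r^4} -> -2, {r^1, r^7} -> -sqrt(2), {r^2, r^6} -> 0, {r^3, r^5} -> sqrt(2), {s, sr^2, ...} -> 0, {sr, sr^3, ...} -> 0.
Now take the inner product of this character with each irreducible chi from the table, <chi_1*chi_7, chi> = (1/16) sum_C |C| (chi_1*chi_7)(C) conj(chi(C)):
  <chi_1*chi_7, chi_1> = (1/16)[1*(2)*conj(1) + 1*(-2)*conj(1) + 2*(-sqrt(2))*conj(1) + 2*(0)*conj(1) + 2*(sqrt(2))*conj(1) + 4*(0)*conj(1) + 4*(0)*conj(1)]
      = (1/16)[(2) + (-2) + (-2*sqrt(2)) + (0) + (2*sqrt(2)) + (0) + (0)] = 0/16 = 0
  <chi_1*chi_7, chi_2> = (1/16)[1*(2)*conj(1) + 1*(-2)*conj(1) + 2*(-sqrt(2))*conj(1) + 2*(0)*conj(1) + 2*(sqrt(2))*conj(1) + 4*(0)*conj(-1) + 4*(0)*conj(-1)]
      = (1/16)[(2) + (-2) + (-2*sqrt(2)) + (0) + (2*sqrt(2)) + (0) + (0)] = 0/16 = 0
  <chi_1*chi_7, chi_3> = (1/16)[1*(2)*conj(1) + 1*(-2)*conj(1) + 2*(-sqrt(2))*conj(-1) + 2*(0)*conj(1) + 2*(sqrt(2))*conj(-1) + 4*(0)*conj(1) + 4*(0)*conj(-1)]
      = (1/16)[(2) + (-2) + (2*sqrt(2)) + (0) + (-2*sqrt(2)) + (0) + (0)] = 0/16 = 0
  <chi_1*chi_7, chi_4> = (1/16)[1*(2)*conj(1) + 1*(-2)*conj(1) + 2*(-sqrt(2))*conj(-1) + 2*(0)*conj(1) + 2*(sqrt(2))*conj(-1) + 4*(0)*conj(-1) + 4*(0)*conj(1)]
      = (1/16)[(2) + (-2) + (2*sqrt(2)) + (0) + (-2*sqrt(2)) + (0) + (0)] = 0/16 = 0
  <chi_1*chi_7, chi_5> = (1/16)[1*(2)*conj(2) + 1*(-2)*conj(-2) + 2*(-sqrt(2))*conj(sqrt(2)) + 2*(0)*conj(0) + 2*(sqrt(2))*conj(-sqrt(2)) + 4*(0)*conj(0) + 4*(0)*conj(0)]
      = (1/16)[(4) + (4) + (-4) + (0) + (-4) + (0) + (0)] = 0/16 = 0
  <chi_1*chi_7, chi_6> = (1/16)[1*(2)*conj(2) + 1*(-2)*conj(2) + 2*(-sqrt(2))*conj(0) + 2*(0)*conj(-2) + 2*(sqrt(2))*conj(0) + 4*(0)*conj(0) + 4*(0)*conj(0)]
      = (1/16)[(4) + (-4) + (0) + (0) + (0) + (0) + (0)] = 0/16 = 0
  <chi_1*chi_7, chi_7> = (1/16)[1*(2)*conj(2) + 1*(-2)*conj(-2) + 2*(-sqrt(2))*conj(-sqrt(2)) + 2*(0)*conj(0) + 2*(sqrt(2))*conj(sqrt(2)) + 4*(0)*conj(0) + 4*(0)*conj(0)]
      = (1/16)[(4) + (4) + (4) + (0) + (4) + (0) + (0)] = 16/16 = 1
Hence the multiplicities are chi_7: 1. Dimension check: dim(chi_1)*dim(chi_7) = 1*2 = 2 and sum (mult * dim) = 1*2 = 2.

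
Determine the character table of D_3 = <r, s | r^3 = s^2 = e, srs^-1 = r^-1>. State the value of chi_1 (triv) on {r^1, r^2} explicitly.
Conjugacy classes: {e} of size 1, {r^1, r^2} of size 2, {s, sr, ..., sr^2} of size 3.
Character table:
  irrep \ class              {e} (size 1)  {r^1, r^2} (size 2)  {s, sr, ..., sr^2} (size 3)
  chi_1 (triv)               1             1                    1                          
  chi_2 (sign: r->1, s->-1)  1             1                    -1                         
  chi_3 (2d, j=1)            2             -1                   0                          

Spot check: chi_1 (triv) on {r^1, r^2} = 1.

Working: D_3 has order 2*3 = 6 with 3 conjugacy classes, hence 3 irreducibles. Sum of squared dims 1 + 1 + 4 = 6 = |G|. Linear characters come from the abelianisation; the 2-dimensional irreps have character r^k -> 2*cos(2*pi*j*k/3), reflections -> 0.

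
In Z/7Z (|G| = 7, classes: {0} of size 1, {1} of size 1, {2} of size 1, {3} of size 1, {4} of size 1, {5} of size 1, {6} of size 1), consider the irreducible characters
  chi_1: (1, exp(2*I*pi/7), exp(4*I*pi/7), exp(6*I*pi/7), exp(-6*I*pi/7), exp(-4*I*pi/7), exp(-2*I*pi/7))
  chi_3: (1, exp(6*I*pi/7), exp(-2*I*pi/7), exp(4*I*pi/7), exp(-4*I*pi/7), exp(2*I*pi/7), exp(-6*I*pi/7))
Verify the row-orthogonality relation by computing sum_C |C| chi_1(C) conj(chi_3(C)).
Sum = 0; so <chi_1, chi_3> = 0 (distinct irreducibles are orthogonal).

Why: Compute term by term over conjugacy classes (|C| * chi_1(C) * conj(chi_3(C))):
  1*(1)*conj(1) + 1*(exp(2*I*pi/7))*conj(exp(6*I*pi/7)) + 1*(exp(4*I*pi/7))*conj(exp(-2*I*pi/7)) + 1*(exp(6*I*pi/7))*conj(exp(4*I*pi/7)) + 1*(exp(-6*I*pi/7))*conj(exp(-4*I*pi/7)) + 1*(exp(-4*I*pi/7))*conj(exp(2*I*pi/7)) + 1*(exp(-2*I*pi/7))*conj(exp(-6*I*pi/7))
  = (1) + (exp(-4*I*pi/7)) + (exp(6*I*pi/7)) + (exp(2*I*pi/7)) + (exp(-2*I*pi/7)) + (exp(-6*I*pi/7)) + (exp(4*I*pi/7))
  = 0.
(Exp terms are combined using exp(i*s)*conj(exp(i*t)) = exp(i*(s-t)), and sums of them are collapsed using the identity that for every m > 1 the m distinct m-th roots of unity sum to 0, e.g. 1 + exp(2*I*pi/3) + exp(-2*I*pi/3) = 0.)
Dividing by |G| = 7 gives 0/7 = 0, matching the row-orthogonality relation <chi_1, chi_3> = [chi_1 = chi_3].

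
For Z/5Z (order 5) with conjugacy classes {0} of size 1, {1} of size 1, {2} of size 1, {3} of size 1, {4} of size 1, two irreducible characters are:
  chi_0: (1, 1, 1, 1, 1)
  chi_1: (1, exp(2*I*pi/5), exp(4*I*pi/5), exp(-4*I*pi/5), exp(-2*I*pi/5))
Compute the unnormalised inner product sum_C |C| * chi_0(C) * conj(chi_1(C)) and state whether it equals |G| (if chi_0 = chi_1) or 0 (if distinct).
Sum = 0; so <chi_0, chi_1> = 0 (distinct irreducibles are orthogonal).

Why: Compute term by term over conjugacy classes (|C| * chi_0(C) * conj(chi_1(C))):
  1*(1)*conj(1) + 1*(1)*conj(exp(2*I*pi/5)) + 1*(1)*conj(exp(4*I*pi/5)) + 1*(1)*conj(exp(-4*I*pi/5)) + 1*(1)*conj(exp(-2*I*pi/5))
  = (1) + (exp(-2*I*pi/5)) + (exp(-4*I*pi/5)) + (exp(4*I*pi/5)) + (exp(2*I*pi/5))
  = 0.
(Exp terms are combined using exp(i*s)*conj(exp(i*t)) = exp(i*(s-t)), and sums of them are collapsed using the identity that for every m > 1 the m distinct m-th roots of unity sum to 0, e.g. 1 + exp(2*I*pi/3) + exp(-2*I*pi/3) = 0.)
Dividing by |G| = 5 gives 0/5 = 0, matching the row-orthogonality relation <chi_0, chi_1> = [chi_0 = chi_1].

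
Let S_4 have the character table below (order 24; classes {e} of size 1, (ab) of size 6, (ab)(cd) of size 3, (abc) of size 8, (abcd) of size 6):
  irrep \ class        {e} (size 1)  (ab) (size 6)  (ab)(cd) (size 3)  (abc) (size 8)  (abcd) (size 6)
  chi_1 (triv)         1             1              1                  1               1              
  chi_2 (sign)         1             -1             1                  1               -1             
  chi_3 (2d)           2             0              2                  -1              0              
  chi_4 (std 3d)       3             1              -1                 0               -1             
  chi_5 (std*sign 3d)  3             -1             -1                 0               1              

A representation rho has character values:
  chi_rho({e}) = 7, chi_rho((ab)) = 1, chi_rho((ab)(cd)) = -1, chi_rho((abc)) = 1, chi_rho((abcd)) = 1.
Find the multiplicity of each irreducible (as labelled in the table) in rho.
Multiplicities: chi_1: 1, chi_2: 0, chi_3: 0, chi_4: 1, chi_5: 1.

Details: Use <chi_rho, chi> = (1/|G|) sum_C |C| * chi_rho(C) * conj(chi(C)) with |G| = 24 for each irreducible chi in the table:
  <chi_rho, chi_1> = (1/24)[1*(7)*conj(1) + 6*(1)*conj(1) + 3*(-1)*conj(1) + 8*(1)*conj(1) + 6*(1)*conj(1)]
      = (1/24)[(7) + (6) + (-3) + (8) + (6)] = 24/24 = 1
  <chi_rho, chi_2> = (1/24)[1*(7)*conj(1) + 6*(1)*conj(-1) + 3*(-1)*conj(1) + 8*(1)*conj(1) + 6*(1)*conj(-1)]
      = (1/24)[(7) + (-6) + (-3) + (8) + (-6)] = 0/24 = 0
  <chi_rho, chi_3> = (1/24)[1*(7)*conj(2) + 6*(1)*conj(0) + 3*(-1)*conj(2) + 8*(1)*conj(-1) + 6*(1)*conj(0)]
      = (1/24)[(14) + (0) + (-6) + (-8) + (0)] = 0/24 = 0
  <chi_rho, chi_4> = (1/24)[1*(7)*conj(3) + 6*(1)*conj(1) + 3*(-1)*conj(-1) + 8*(1)*conj(0) + 6*(1)*conj(-1)]
      = (1/24)[(21) + (6) + (3) + (0) + (-6)] = 24/24 = 1
  <chi_rho, chi_5> = (1/24)[1*(7)*conj(3) + 6*(1)*conj(-1) + 3*(-1)*conj(-1) + 8*(1)*conj(0) + 6*(1)*conj(1)]
      = (1/24)[(21) + (-6) + (3) + (0) + (6)] = 24/24 = 1
Dimension check: dim(rho) = sum (mult * dim) = 1*1 + 0*1 + 0*2 + 1*3 + 1*3 = 7 = chi_rho(e) = 7.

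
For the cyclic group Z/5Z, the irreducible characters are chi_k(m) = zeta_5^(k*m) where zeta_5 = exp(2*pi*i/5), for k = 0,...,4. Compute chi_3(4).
chi_3(4) = zeta_5^12 = exp(4*I*pi/5)

Details: chi_3(4) = zeta_5^(3*4) = zeta_5^12. Since zeta_5^5 = 1, this equals zeta_5^2 = exp(2*pi*i*2/5) = exp(4*I*pi/5).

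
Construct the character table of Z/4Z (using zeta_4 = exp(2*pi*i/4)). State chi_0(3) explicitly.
Character table of Z/4Z (irreps indexed chi_0,...,chi_3 with chi_k(m) = zeta_4^(k*m), zeta_4 = exp(2*pi*i/4)):
  irrep \ class  {0} (size 1)  {1} (size 1)  {2} (size 1)  {3} (size 1)
  chi_0          1             1             1             1           
  chi_1          1             I             -1            -I          
  chi_2          1             -1            1             -1          
  chi_3          1             -I            -1            I           

Spot check: chi_0(3) = zeta_4^(0*3) = zeta_4^0 = 1.

Derivation: Z/4Z is abelian, so all 4 irreducible complex representations are 1-dimensional. They are given by chi_k(m) = zeta_4^(k*m) for k = 0,...,3. Row orthogonality: sum_m chi_k(m) conj(chi_l(m)) = 4 * [k = l].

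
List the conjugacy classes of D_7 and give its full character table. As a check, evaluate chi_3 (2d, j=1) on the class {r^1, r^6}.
Conjugacy classes: {e} of size 1, {r^1, r^6} of size 2, {r^2, r^5} of size 2, {r^3, r^4} of size 2, {s, sr, ..., sr^6} of size 7.
Character table:
  irrep \ class              {e} (size 1)  {r^1, r^6} (size 2)  {r^2, r^5} (size 2)  {r^3, r^4} (size 2)  {s, sr, ..., sr^6} (size 7)
  chi_1 (triv)               1             1                    1                    1                    1                          
  chi_2 (sign: r->1, s->-1)  1             1                    1                    1                    -1                         
  chi_3 (2d, j=1)            2             2*cos(2*pi/7)        -2*cos(3*pi/7)       -2*cos(pi/7)         0                          
  chi_4 (2d, j=2)            2             -2*cos(3*pi/7)       -2*cos(pi/7)         2*cos(2*pi/7)        0                          
  chi_5 (2d, j=3)            2             -2*cos(pi/7)         2*cos(2*pi/7)        -2*cos(3*pi/7)       0                          

Spot check: chi_3 (2d, j=1) on {r^1, r^6} = 2*cos(2*pi/7).

Working: D_7 has order 2*7 = 14 with 5 conjugacy classes, hence 5 irreducibles. Sum of squared dims 1 + 1 + 4 + 4 + 4 = 14 = |G|. Linear characters come from the abelianisation; the 2-dimensional irreps have character r^k -> 2*cos(2*pi*j*k/7), reflections -> 0.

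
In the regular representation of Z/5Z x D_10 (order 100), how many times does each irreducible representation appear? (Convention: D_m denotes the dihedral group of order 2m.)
Each irreducible V_i of dimension d_i appears with multiplicity d_i, i.e. rho_reg = (direct sum over all irreducibles V_i) d_i V_i. The irreducible dimensions for Z/5Z x D_10 are 1, 1, 1, 1, 1, 1, 1, 1, 1, 1, 1, 1, 1, 1, 1, 1, 1, 1, 1, 1, 2, 2, 2, 2, 2, 2, 2, 2, 2, 2, 2, 2, 2, 2, 2, 2, 2, 2, 2, 2: 20 irreducibles of dimension 1, each with multiplicity 1; 20 irreducibles of dimension 2, each with multiplicity 2. Total dimension 20*1*1 + 20*2*2 = 100 = |G|.

Argument: General theorem: in the regular representation of a finite group G, each irreducible appears with multiplicity equal to its dimension. Check: dim(rho_reg) = sum d_i^2 = 1 + 1 + 1 + 1 + 1 + 1 + 1 + 1 + 1 + 1 + 1 + 1 + 1 + 1 + 1 + 1 + 1 + 1 + 1 + 1 + 4 + 4 + 4 + 4 + 4 + 4 + 4 + 4 + 4 + 4 + 4 + 4 + 4 + 4 + 4 + 4 + 4 + 4 + 4 + 4 = 100 = |G|.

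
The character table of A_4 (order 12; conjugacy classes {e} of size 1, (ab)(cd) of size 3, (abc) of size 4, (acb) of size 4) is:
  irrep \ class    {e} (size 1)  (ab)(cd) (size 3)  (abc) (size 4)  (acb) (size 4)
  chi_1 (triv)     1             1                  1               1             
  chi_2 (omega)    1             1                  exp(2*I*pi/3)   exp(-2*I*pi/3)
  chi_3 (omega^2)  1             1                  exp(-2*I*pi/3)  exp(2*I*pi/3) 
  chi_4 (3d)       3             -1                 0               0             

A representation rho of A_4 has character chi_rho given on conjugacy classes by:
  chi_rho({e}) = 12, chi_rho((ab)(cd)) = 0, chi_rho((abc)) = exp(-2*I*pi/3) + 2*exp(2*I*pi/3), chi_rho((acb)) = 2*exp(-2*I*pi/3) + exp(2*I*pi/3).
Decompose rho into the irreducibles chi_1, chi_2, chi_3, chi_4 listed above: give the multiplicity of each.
Multiplicities: chi_1: 0, chi_2: 2, chi_3: 1, chi_4: 3.

Details: Use <chi_rho, chi> = (1/|G|) sum_C |C| * chi_rho(C) * conj(chi(C)) with |G| = 12 for each irreducible chi in the table:
  <chi_rho, chi_1> = (1/12)[1*(12)*conj(1) + 3*(0)*conj(1) + 4*(exp(-2*I*pi/3) + 2*exp(2*I*pi/3))*conj(1) + 4*(2*exp(-2*I*pi/3) + exp(2*I*pi/3))*conj(1)]
      = (1/12)[(12) + (0) + (4*exp(-2*I*pi/3) + 8*exp(2*I*pi/3)) + (8*exp(-2*I*pi/3) + 4*exp(2*I*pi/3))] = 0/12 = 0
  <chi_rho, chi_2> = (1/12)[1*(12)*conj(1) + 3*(0)*conj(1) + 4*(exp(-2*I*pi/3) + 2*exp(2*I*pi/3))*conj(exp(2*I*pi/3)) + 4*(2*exp(-2*I*pi/3) + exp(2*I*pi/3))*conj(exp(-2*I*pi/3))]
      = (1/12)[(12) + (0) + (8 + 4*exp(2*I*pi/3)) + (8 + 4*exp(-2*I*pi/3))] = 24/12 = 2
  <chi_rho, chi_3> = (1/12)[1*(12)*conj(1) + 3*(0)*conj(1) + 4*(exp(-2*I*pi/3) + 2*exp(2*I*pi/3))*conj(exp(-2*I*pi/3)) + 4*(2*exp(-2*I*pi/3) + exp(2*I*pi/3))*conj(exp(2*I*pi/3))]
      = (1/12)[(12) + (0) + (4 + 8*exp(-2*I*pi/3)) + (4 + 8*exp(2*I*pi/3))] = 12/12 = 1
  <chi_rho, chi_4> = (1/12)[1*(12)*conj(3) + 3*(0)*conj(-1) + 4*(exp(-2*I*pi/3) + 2*exp(2*I*pi/3))*conj(0) + 4*(2*exp(-2*I*pi/3) + exp(2*I*pi/3))*conj(0)]
      = (1/12)[(36) + (0) + (0) + (0)] = 36/12 = 3
(Exp terms are combined using exp(i*s)*conj(exp(i*t)) = exp(i*(s-t)), and sums of them are collapsed using the identity that for every m > 1 the m distinct m-th roots of unity sum to 0, e.g. 1 + exp(2*I*pi/3) + exp(-2*I*pi/3) = 0.)
Dimension check: dim(rho) = sum (mult * dim) = 0*1 + 2*1 + 1*1 + 3*3 = 12 = chi_rho(e) = 12.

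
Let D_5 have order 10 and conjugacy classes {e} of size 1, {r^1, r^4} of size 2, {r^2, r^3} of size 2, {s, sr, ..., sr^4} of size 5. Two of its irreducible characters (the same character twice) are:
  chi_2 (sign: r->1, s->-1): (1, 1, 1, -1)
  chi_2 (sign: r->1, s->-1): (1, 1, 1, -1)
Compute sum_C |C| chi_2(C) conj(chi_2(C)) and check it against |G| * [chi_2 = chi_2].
Sum = 10 = |G| = 10; so <chi_2, chi_2> = 1 (norm-1 confirms irreducibility).

Working: Compute term by term over conjugacy classes (|C| * chi_2(C) * conj(chi_2(C))):
  1*(1)*conj(1) + 2*(1)*conj(1) + 2*(1)*conj(1) + 5*(-1)*conj(-1)
  = (1) + (2) + (2) + (5)
  = 10.
Dividing by |G| = 10 gives 10/10 = 1, matching the row-orthogonality relation <chi_2, chi_2> = [chi_2 = chi_2].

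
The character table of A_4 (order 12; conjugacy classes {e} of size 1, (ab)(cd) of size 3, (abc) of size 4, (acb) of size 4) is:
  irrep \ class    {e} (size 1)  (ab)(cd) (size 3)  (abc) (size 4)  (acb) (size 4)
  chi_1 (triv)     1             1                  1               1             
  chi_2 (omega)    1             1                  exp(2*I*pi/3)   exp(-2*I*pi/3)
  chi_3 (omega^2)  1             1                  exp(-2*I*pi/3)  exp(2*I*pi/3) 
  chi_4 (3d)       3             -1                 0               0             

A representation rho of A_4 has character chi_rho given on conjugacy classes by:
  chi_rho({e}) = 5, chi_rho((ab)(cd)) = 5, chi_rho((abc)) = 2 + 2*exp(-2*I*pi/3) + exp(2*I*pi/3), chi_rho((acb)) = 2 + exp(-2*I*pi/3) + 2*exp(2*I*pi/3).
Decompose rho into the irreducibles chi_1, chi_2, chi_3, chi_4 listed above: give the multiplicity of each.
Multiplicities: chi_1: 2, chi_2: 1, chi_3: 2, chi_4: 0.

Use <chi_rho, chi> = (1/|G|) sum_C |C| * chi_rho(C) * conj(chi(C)) with |G| = 12 for each irreducible chi in the table:
  <chi_rho, chi_1> = (1/12)[1*(5)*conj(1) + 3*(5)*conj(1) + 4*(2 + 2*exp(-2*I*pi/3) + exp(2*I*pi/3))*conj(1) + 4*(2 + exp(-2*I*pi/3) + 2*exp(2*I*pi/3))*conj(1)]
      = (1/12)[(5) + (15) + (8 + 8*exp(-2*I*pi/3) + 4*exp(2*I*pi/3)) + (8 + 4*exp(-2*I*pi/3) + 8*exp(2*I*pi/3))] = 24/12 = 2
  <chi_rho, chi_2> = (1/12)[1*(5)*conj(1) + 3*(5)*conj(1) + 4*(2 + 2*exp(-2*I*pi/3) + exp(2*I*pi/3))*conj(exp(2*I*pi/3)) + 4*(2 + exp(-2*I*pi/3) + 2*exp(2*I*pi/3))*conj(exp(-2*I*pi/3))]
      = (1/12)[(5) + (15) + (-4) + (-4)] = 12/12 = 1
  <chi_rho, chi_3> = (1/12)[1*(5)*conj(1) + 3*(5)*conj(1) + 4*(2 + 2*exp(-2*I*pi/3) + exp(2*I*pi/3))*conj(exp(-2*I*pi/3)) + 4*(2 + exp(-2*I*pi/3) + 2*exp(2*I*pi/3))*conj(exp(2*I*pi/3))]
      = (1/12)[(5) + (15) + (8 + 4*exp(-2*I*pi/3) + 8*exp(2*I*pi/3)) + (8 + 8*exp(-2*I*pi/3) + 4*exp(2*I*pi/3))] = 24/12 = 2
  <chi_rho, chi_4> = (1/12)[1*(5)*conj(3) + 3*(5)*conj(-1) + 4*(2 + 2*exp(-2*I*pi/3) + exp(2*I*pi/3))*conj(0) + 4*(2 + exp(-2*I*pi/3) + 2*exp(2*I*pi/3))*conj(0)]
      = (1/12)[(15) + (-15) + (0) + (0)] = 0/12 = 0
(Exp terms are combined using exp(i*s)*conj(exp(i*t)) = exp(i*(s-t)), and sums of them are collapsed using the identity that for every m > 1 the m distinct m-th roots of unity sum to 0, e.g. 1 + exp(2*I*pi/3) + exp(-2*I*pi/3) = 0.)
Dimension check: dim(rho) = sum (mult * dim) = 2*1 + 1*1 + 2*1 + 0*3 = 5 = chi_rho(e) = 5.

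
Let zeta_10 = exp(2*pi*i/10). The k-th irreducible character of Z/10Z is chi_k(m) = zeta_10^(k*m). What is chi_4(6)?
chi_4(6) = zeta_10^24 = exp(4*I*pi/5)

Argument: chi_4(6) = zeta_10^(4*6) = zeta_10^24. Since zeta_10^10 = 1, this equals zeta_10^4 = exp(2*pi*i*4/10) = exp(4*I*pi/5).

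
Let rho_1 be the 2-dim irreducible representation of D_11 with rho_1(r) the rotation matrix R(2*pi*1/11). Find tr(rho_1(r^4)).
chi_{rho_1}(r^4) = 2*cos(2*pi*1*4/11) = -2*cos(3*pi/11)

Working: rho_1(r^4) is rotation by angle 2*pi*1*4/11, whose trace is 2*cos(2*pi*1*4/11) = -2*cos(3*pi/11).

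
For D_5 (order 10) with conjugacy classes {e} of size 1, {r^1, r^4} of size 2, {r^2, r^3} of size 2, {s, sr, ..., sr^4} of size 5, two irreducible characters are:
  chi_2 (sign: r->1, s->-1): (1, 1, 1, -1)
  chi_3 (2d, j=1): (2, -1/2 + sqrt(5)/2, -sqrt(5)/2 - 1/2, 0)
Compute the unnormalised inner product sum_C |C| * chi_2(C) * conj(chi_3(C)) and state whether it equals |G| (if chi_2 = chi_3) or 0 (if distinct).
Sum = 0; so <chi_2, chi_3> = 0 (distinct irreducibles are orthogonal).

Working: Compute term by term over conjugacy classes (|C| * chi_2(C) * conj(chi_3(C))):
  1*(1)*conj(2) + 2*(1)*conj(-1/2 + sqrt(5)/2) + 2*(1)*conj(-sqrt(5)/2 - 1/2) + 5*(-1)*conj(0)
  = (2) + (-1 + sqrt(5)) + (-sqrt(5) - 1) + (0)
  = 0.
Dividing by |G| = 10 gives 0/10 = 0, matching the row-orthogonality relation <chi_2, chi_3> = [chi_2 = chi_3].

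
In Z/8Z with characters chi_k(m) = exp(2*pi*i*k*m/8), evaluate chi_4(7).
chi_4(7) = zeta_8^28 = -1

Working: chi_4(7) = zeta_8^(4*7) = zeta_8^28. Since zeta_8^8 = 1, this equals zeta_8^4 = exp(2*pi*i*4/8) = -1.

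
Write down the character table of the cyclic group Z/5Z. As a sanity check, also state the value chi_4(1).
Character table of Z/5Z (irreps indexed chi_0,...,chi_4 with chi_k(m) = zeta_5^(k*m), zeta_5 = exp(2*pi*i/5)):
  irrep \ class  {0} (size 1)  {1} (size 1)    {2} (size 1)    {3} (size 1)    {4} (size 1)  
  chi_0          1             1               1               1               1             
  chi_1          1             exp(2*I*pi/5)   exp(4*I*pi/5)   exp(-4*I*pi/5)  exp(-2*I*pi/5)
  chi_2          1             exp(4*I*pi/5)   exp(-2*I*pi/5)  exp(2*I*pi/5)   exp(-4*I*pi/5)
  chi_3          1             exp(-4*I*pi/5)  exp(2*I*pi/5)   exp(-2*I*pi/5)  exp(4*I*pi/5) 
  chi_4          1             exp(-2*I*pi/5)  exp(-4*I*pi/5)  exp(4*I*pi/5)   exp(2*I*pi/5) 

Spot check: chi_4(1) = zeta_5^(4*1) = zeta_5^4 = exp(-2*I*pi/5).

Justification: Z/5Z is abelian, so all 5 irreducible complex representations are 1-dimensional. They are given by chi_k(m) = zeta_5^(k*m) for k = 0,...,4. Row orthogonality: sum_m chi_k(m) conj(chi_l(m)) = 5 * [k = l].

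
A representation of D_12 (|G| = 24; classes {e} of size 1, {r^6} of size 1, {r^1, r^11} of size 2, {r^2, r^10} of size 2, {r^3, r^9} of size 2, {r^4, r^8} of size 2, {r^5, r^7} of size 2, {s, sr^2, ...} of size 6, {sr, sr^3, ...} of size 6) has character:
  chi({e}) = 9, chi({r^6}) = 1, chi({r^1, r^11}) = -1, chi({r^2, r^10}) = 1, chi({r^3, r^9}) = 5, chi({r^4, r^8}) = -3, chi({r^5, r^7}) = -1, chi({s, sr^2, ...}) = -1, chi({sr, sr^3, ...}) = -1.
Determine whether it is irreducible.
Not irreducible (reducible): <chi, chi> = 7 > 1.

Explanation: <chi, chi> = (1/|G|) sum_C |C| * |chi(C)|^2 = (1/24)[1*|9|^2 + 1*|1|^2 + 2*|-1|^2 + 2*|1|^2 + 2*|5|^2 + 2*|-3|^2 + 2*|-1|^2 + 6*|-1|^2 + 6*|-1|^2]
  = (1/24)[(81) + (1) + (2) + (2) + (50) + (18) + (2) + (6) + (6)] = 168/24 = 7.
A character is irreducible iff <chi, chi> = 1, so this representation is reducible.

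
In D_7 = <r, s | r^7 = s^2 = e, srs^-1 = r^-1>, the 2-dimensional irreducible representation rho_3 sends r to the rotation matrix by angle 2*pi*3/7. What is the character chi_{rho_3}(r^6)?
chi_{rho_3}(r^6) = 2*cos(2*pi*3*6/7) = -2*cos(pi/7)

rho_3(r^6) is rotation by angle 2*pi*3*6/7, whose trace is 2*cos(2*pi*3*6/7) = -2*cos(pi/7).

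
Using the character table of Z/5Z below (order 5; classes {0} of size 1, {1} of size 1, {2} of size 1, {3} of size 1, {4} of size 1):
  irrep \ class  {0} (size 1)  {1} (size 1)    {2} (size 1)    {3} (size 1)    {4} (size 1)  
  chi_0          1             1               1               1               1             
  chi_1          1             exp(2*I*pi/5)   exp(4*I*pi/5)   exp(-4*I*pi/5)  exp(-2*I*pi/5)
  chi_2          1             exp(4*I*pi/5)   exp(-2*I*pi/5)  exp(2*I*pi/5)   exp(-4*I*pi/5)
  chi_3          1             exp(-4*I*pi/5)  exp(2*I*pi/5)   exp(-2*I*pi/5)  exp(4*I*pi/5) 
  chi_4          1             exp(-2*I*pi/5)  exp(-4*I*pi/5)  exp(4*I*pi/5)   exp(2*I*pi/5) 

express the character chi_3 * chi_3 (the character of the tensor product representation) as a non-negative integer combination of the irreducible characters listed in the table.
chi_3 tensor chi_3 = chi_1 (all other irreducibles have multiplicity 0).

Reasoning: The character of a tensor product is the pointwise product (chi_3 * chi_3)(C) = chi_3(C) * chi_3(C):
  {0}: (1)*(1), {1}: (exp(-4*I*pi/5))*(exp(-4*I*pi/5)), {2}: (exp(2*I*pi/5))*(exp(2*I*pi/5)), {3}: (exp(-2*I*pi/5))*(exp(-2*I*pi/5)), {4}: (exp(4*I*pi/5))*(exp(4*I*pi/5))
so (chi_3 * chi_3) takes values
  {0} -> 1, {1} -> exp(2*I*pi/5), {2} -> exp(4*I*pi/5), {3} -> exp(-4*I*pi/5), {4} -> exp(-2*I*pi/5).
Now take the inner product of this character with each irreducible chi from the table, <chi_3*chi_3, chi> = (1/5) sum_C |C| (chi_3*chi_3)(C) conj(chi(C)):
  <chi_3*chi_3, chi_0> = (1/5)[1*(1)*conj(1) + 1*(exp(2*I*pi/5))*conj(1) + 1*(exp(4*I*pi/5))*conj(1) + 1*(exp(-4*I*pi/5))*conj(1) + 1*(exp(-2*I*pi/5))*conj(1)]
      = (1/5)[(1) + (exp(2*I*pi/5)) + (exp(4*I*pi/5)) + (exp(-4*I*pi/5)) + (exp(-2*I*pi/5))] = 0/5 = 0
  <chi_3*chi_3, chi_1> = (1/5)[1*(1)*conj(1) + 1*(exp(2*I*pi/5))*conj(exp(2*I*pi/5)) + 1*(exp(4*I*pi/5))*conj(exp(4*I*pi/5)) + 1*(exp(-4*I*pi/5))*conj(exp(-4*I*pi/5)) + 1*(exp(-2*I*pi/5))*conj(exp(-2*I*pi/5))]
      = (1/5)[(1) + (1) + (1) + (1) + (1)] = 5/5 = 1
  <chi_3*chi_3, chi_2> = (1/5)[1*(1)*conj(1) + 1*(exp(2*I*pi/5))*conj(exp(4*I*pi/5)) + 1*(exp(4*I*pi/5))*conj(exp(-2*I*pi/5)) + 1*(exp(-4*I*pi/5))*conj(exp(2*I*pi/5)) + 1*(exp(-2*I*pi/5))*conj(exp(-4*I*pi/5))]
      = (1/5)[(1) + (exp(-2*I*pi/5)) + (exp(-4*I*pi/5)) + (exp(4*I*pi/5)) + (exp(2*I*pi/5))] = 0/5 = 0
  <chi_3*chi_3, chi_3> = (1/5)[1*(1)*conj(1) + 1*(exp(2*I*pi/5))*conj(exp(-4*I*pi/5)) + 1*(exp(4*I*pi/5))*conj(exp(2*I*pi/5)) + 1*(exp(-4*I*pi/5))*conj(exp(-2*I*pi/5)) + 1*(exp(-2*I*pi/5))*conj(exp(4*I*pi/5))]
      = (1/5)[(1) + (exp(-4*I*pi/5)) + (exp(2*I*pi/5)) + (exp(-2*I*pi/5)) + (exp(4*I*pi/5))] = 0/5 = 0
  <chi_3*chi_3, chi_4> = (1/5)[1*(1)*conj(1) + 1*(exp(2*I*pi/5))*conj(exp(-2*I*pi/5)) + 1*(exp(4*I*pi/5))*conj(exp(-4*I*pi/5)) + 1*(exp(-4*I*pi/5))*conj(exp(4*I*pi/5)) + 1*(exp(-2*I*pi/5))*conj(exp(2*I*pi/5))]
      = (1/5)[(1) + (exp(4*I*pi/5)) + (exp(-2*I*pi/5)) + (exp(2*I*pi/5)) + (exp(-4*I*pi/5))] = 0/5 = 0
(Exp terms are combined using exp(i*s)*conj(exp(i*t)) = exp(i*(s-t)), and sums of them are collapsed using the identity that for every m > 1 the m distinct m-th roots of unity sum to 0, e.g. 1 + exp(2*I*pi/3) + exp(-2*I*pi/3) = 0.)
Hence the multiplicities are chi_1: 1. Dimension check: dim(chi_3)*dim(chi_3) = 1*1 = 1 and sum (mult * dim) = 1*1 = 1.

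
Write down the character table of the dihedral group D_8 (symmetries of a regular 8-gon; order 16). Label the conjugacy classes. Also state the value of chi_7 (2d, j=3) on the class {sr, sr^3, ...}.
Conjugacy classes: {e} of size 1, {r^4} of size 1, {r^1, r^7} of size 2, {r^2, r^6} of size 2, {r^3, r^5} of size 2, {s, sr^2, ...} of size 4, {sr, sr^3, ...} of size 4.
Character table:
  irrep \ class              {e} (size 1)  {r^4} (size 1)  {r^1, r^7} (size 2)  {r^2, r^6} (size 2)  {r^3, r^5} (size 2)  {s, sr^2, ...} (size 4)  {sr, sr^3, ...} (size 4)
  chi_1 (triv)               1             1               1                    1                    1                    1                        1                       
  chi_2 (sign: r->1, s->-1)  1             1               1                    1                    1                    -1                       -1                      
  chi_3 (r->-1, s->1)        1             1               -1                   1                    -1                   1                        -1                      
  chi_4 (r->-1, s->-1)       1             1               -1                   1                    -1                   -1                       1                       
  chi_5 (2d, j=1)            2             -2              sqrt(2)              0                    -sqrt(2)             0                        0                       
  chi_6 (2d, j=2)            2             2               0                    -2                   0                    0                        0                       
  chi_7 (2d, j=3)            2             -2              -sqrt(2)             0                    sqrt(2)              0                        0                       

Spot check: chi_7 (2d, j=3) on {sr, sr^3, ...} = 0.

Solution. D_8 has order 2*8 = 16 with 7 conjugacy classes, hence 7 irreducibles. Sum of squared dims 1 + 1 + 1 + 1 + 4 + 4 + 4 = 16 = |G|. Linear characters come from the abelianisation; the 2-dimensional irreps have character r^k -> 2*cos(2*pi*j*k/8), reflections -> 0.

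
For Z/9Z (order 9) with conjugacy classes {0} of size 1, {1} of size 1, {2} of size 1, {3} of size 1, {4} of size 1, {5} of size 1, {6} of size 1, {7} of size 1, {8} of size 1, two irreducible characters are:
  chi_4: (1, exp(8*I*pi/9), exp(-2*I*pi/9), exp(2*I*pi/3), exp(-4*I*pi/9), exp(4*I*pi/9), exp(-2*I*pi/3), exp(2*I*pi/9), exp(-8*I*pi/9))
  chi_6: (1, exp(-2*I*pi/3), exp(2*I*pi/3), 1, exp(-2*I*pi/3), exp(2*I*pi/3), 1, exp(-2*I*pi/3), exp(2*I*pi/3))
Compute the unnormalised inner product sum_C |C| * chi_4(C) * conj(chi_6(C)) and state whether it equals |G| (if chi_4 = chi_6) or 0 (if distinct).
Sum = 0; so <chi_4, chi_6> = 0 (distinct irreducibles are orthogonal).

Derivation: Compute term by term over conjugacy classes (|C| * chi_4(C) * conj(chi_6(C))):
  1*(1)*conj(1) + 1*(exp(8*I*pi/9))*conj(exp(-2*I*pi/3)) + 1*(exp(-2*I*pi/9))*conj(exp(2*I*pi/3)) + 1*(exp(2*I*pi/3))*conj(1) + 1*(exp(-4*I*pi/9))*conj(exp(-2*I*pi/3)) + 1*(exp(4*I*pi/9))*conj(exp(2*I*pi/3)) + 1*(exp(-2*I*pi/3))*conj(1) + 1*(exp(2*I*pi/9))*conj(exp(-2*I*pi/3)) + 1*(exp(-8*I*pi/9))*conj(exp(2*I*pi/3))
  = (1) + (exp(-4*I*pi/9)) + (exp(-8*I*pi/9)) + (exp(2*I*pi/3)) + (exp(2*I*pi/9)) + (exp(-2*I*pi/9)) + (exp(-2*I*pi/3)) + (exp(8*I*pi/9)) + (exp(4*I*pi/9))
  = 0.
(Exp terms are combined using exp(i*s)*conj(exp(i*t)) = exp(i*(s-t)), and sums of them are collapsed using the identity that for every m > 1 the m distinct m-th roots of unity sum to 0, e.g. 1 + exp(2*I*pi/3) + exp(-2*I*pi/3) = 0.)
Dividing by |G| = 9 gives 0/9 = 0, matching the row-orthogonality relation <chi_4, chi_6> = [chi_4 = chi_6].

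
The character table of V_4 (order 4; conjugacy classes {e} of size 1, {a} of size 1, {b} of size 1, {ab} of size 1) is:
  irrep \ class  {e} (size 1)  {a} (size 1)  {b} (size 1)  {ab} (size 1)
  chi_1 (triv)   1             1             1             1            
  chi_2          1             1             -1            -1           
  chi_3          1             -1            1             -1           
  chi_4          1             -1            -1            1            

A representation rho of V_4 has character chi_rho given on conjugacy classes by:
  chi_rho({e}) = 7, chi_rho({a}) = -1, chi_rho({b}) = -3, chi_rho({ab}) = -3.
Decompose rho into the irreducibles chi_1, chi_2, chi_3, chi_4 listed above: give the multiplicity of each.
Multiplicities: chi_1: 0, chi_2: 3, chi_3: 2, chi_4: 2.

Working: Use <chi_rho, chi> = (1/|G|) sum_C |C| * chi_rho(C) * conj(chi(C)) with |G| = 4 for each irreducible chi in the table:
  <chi_rho, chi_1> = (1/4)[1*(7)*conj(1) + 1*(-1)*conj(1) + 1*(-3)*conj(1) + 1*(-3)*conj(1)]
      = (1/4)[(7) + (-1) + (-3) + (-3)] = 0/4 = 0
  <chi_rho, chi_2> = (1/4)[1*(7)*conj(1) + 1*(-1)*conj(1) + 1*(-3)*conj(-1) + 1*(-3)*conj(-1)]
      = (1/4)[(7) + (-1) + (3) + (3)] = 12/4 = 3
  <chi_rho, chi_3> = (1/4)[1*(7)*conj(1) + 1*(-1)*conj(-1) + 1*(-3)*conj(1) + 1*(-3)*conj(-1)]
      = (1/4)[(7) + (1) + (-3) + (3)] = 8/4 = 2
  <chi_rho, chi_4> = (1/4)[1*(7)*conj(1) + 1*(-1)*conj(-1) + 1*(-3)*conj(-1) + 1*(-3)*conj(1)]
      = (1/4)[(7) + (1) + (3) + (-3)] = 8/4 = 2
Dimension check: dim(rho) = sum (mult * dim) = 0*1 + 3*1 + 2*1 + 2*1 = 7 = chi_rho(e) = 7.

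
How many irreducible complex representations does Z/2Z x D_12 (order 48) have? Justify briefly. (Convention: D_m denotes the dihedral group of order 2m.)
18

Explanation: The number of irreducible complex representations of a finite group equals its number of conjugacy classes. For a direct product, #classes(G x H) = #classes(G) * #classes(H). Z/2Z has 2 classes (abelian), D_12 has 9 classes, so 2 * 9 = 18, so Z/2Z x D_12 (order 48) has exactly 18 irreducible complex representations.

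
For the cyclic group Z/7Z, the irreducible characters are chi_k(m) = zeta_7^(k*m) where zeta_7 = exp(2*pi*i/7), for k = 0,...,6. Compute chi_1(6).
chi_1(6) = zeta_7^6 = exp(-2*I*pi/7)

Explanation: chi_1(6) = zeta_7^(1*6) = zeta_7^6. Since zeta_7^7 = 1, this equals zeta_7^6 = exp(2*pi*i*6/7) = exp(-2*I*pi/7).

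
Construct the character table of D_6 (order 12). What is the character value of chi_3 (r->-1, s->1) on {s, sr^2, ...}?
Conjugacy classes: {e} of size 1, {r^3} of size 1, {r^1, r^5} of size 2, {r^2, r^4} of size 2, {s, sr^2, ...} of size 3, {sr, sr^3, ...} of size 3.
Character table:
  irrep \ class              {e} (size 1)  {r^3} (size 1)  {r^1, r^5} (size 2)  {r^2, r^4} (size 2)  {s, sr^2, ...} (size 3)  {sr, sr^3, ...} (size 3)
  chi_1 (triv)               1             1               1                    1                    1                        1                       
  chi_2 (sign: r->1, s->-1)  1             1               1                    1                    -1                       -1                      
  chi_3 (r->-1, s->1)        1             -1              -1                   1                    1                        -1                      
  chi_4 (r->-1, s->-1)       1             -1              -1                   1                    -1                       1                       
  chi_5 (2d, j=1)            2             -2              1                    -1                   0                        0                       
  chi_6 (2d, j=2)            2             2               -1                   -1                   0                        0                       

Spot check: chi_3 (r->-1, s->1) on {s, sr^2, ...} = 1.

Derivation: D_6 has order 2*6 = 12 with 6 conjugacy classes, hence 6 irreducibles. Sum of squared dims 1 + 1 + 1 + 1 + 4 + 4 = 12 = |G|. Linear characters come from the abelianisation; the 2-dimensional irreps have character r^k -> 2*cos(2*pi*j*k/6), reflections -> 0.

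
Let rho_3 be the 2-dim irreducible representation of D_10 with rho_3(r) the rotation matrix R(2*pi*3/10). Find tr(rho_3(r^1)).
chi_{rho_3}(r^1) = 2*cos(2*pi*3*1/10) = 1/2 - sqrt(5)/2

Justification: rho_3(r^1) is rotation by angle 2*pi*3*1/10, whose trace is 2*cos(2*pi*3*1/10) = 1/2 - sqrt(5)/2.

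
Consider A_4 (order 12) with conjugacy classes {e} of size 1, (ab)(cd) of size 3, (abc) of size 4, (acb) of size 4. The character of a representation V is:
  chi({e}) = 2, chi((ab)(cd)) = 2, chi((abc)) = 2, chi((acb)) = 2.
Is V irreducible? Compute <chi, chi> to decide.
Not irreducible (reducible): <chi, chi> = 4 > 1.

Solution. <chi, chi> = (1/|G|) sum_C |C| * |chi(C)|^2 = (1/12)[1*|2|^2 + 3*|2|^2 + 4*|2|^2 + 4*|2|^2]
  = (1/12)[(4) + (12) + (16) + (16)] = 48/12 = 4.
(Exp terms are combined using exp(i*s)*conj(exp(i*t)) = exp(i*(s-t)), and sums of them are collapsed using the identity that for every m > 1 the m distinct m-th roots of unity sum to 0, e.g. 1 + exp(2*I*pi/3) + exp(-2*I*pi/3) = 0.)
A character is irreducible iff <chi, chi> = 1, so this representation is reducible.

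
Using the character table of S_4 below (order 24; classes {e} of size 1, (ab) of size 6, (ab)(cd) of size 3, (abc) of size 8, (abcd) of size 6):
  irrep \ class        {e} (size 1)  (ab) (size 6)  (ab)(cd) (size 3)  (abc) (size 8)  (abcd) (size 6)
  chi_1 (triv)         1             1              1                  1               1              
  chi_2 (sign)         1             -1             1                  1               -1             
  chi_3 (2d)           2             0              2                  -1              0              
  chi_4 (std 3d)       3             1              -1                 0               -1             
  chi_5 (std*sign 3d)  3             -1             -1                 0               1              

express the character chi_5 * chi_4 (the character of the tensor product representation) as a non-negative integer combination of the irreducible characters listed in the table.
chi_5 tensor chi_4 = chi_2 + chi_3 + chi_4 + chi_5 (all other irreducibles have multiplicity 0).

Reasoning: The character of a tensor product is the pointwise product (chi_5 * chi_4)(C) = chi_5(C) * chi_4(C):
  {e}: (3)*(3), (ab): (-1)*(1), (ab)(cd): (-1)*(-1), (abc): (0)*(0), (abcd): (1)*(-1)
so (chi_5 * chi_4) takes values
  {e} -> 9, (ab) -> -1, (ab)(cd) -> 1, (abc) -> 0, (abcd) -> -1.
Now take the inner product of this character with each irreducible chi from the table, <chi_5*chi_4, chi> = (1/24) sum_C |C| (chi_5*chi_4)(C) conj(chi(C)):
  <chi_5*chi_4, chi_1> = (1/24)[1*(9)*conj(1) + 6*(-1)*conj(1) + 3*(1)*conj(1) + 8*(0)*conj(1) + 6*(-1)*conj(1)]
      = (1/24)[(9) + (-6) + (3) + (0) + (-6)] = 0/24 = 0
  <chi_5*chi_4, chi_2> = (1/24)[1*(9)*conj(1) + 6*(-1)*conj(-1) + 3*(1)*conj(1) + 8*(0)*conj(1) + 6*(-1)*conj(-1)]
      = (1/24)[(9) + (6) + (3) + (0) + (6)] = 24/24 = 1
  <chi_5*chi_4, chi_3> = (1/24)[1*(9)*conj(2) + 6*(-1)*conj(0) + 3*(1)*conj(2) + 8*(0)*conj(-1) + 6*(-1)*conj(0)]
      = (1/24)[(18) + (0) + (6) + (0) + (0)] = 24/24 = 1
  <chi_5*chi_4, chi_4> = (1/24)[1*(9)*conj(3) + 6*(-1)*conj(1) + 3*(1)*conj(-1) + 8*(0)*conj(0) + 6*(-1)*conj(-1)]
      = (1/24)[(27) + (-6) + (-3) + (0) + (6)] = 24/24 = 1
  <chi_5*chi_4, chi_5> = (1/24)[1*(9)*conj(3) + 6*(-1)*conj(-1) + 3*(1)*conj(-1) + 8*(0)*conj(0) + 6*(-1)*conj(1)]
      = (1/24)[(27) + (6) + (-3) + (0) + (-6)] = 24/24 = 1
Hence the multiplicities are chi_2: 1, chi_3: 1, chi_4: 1, chi_5: 1. Dimension check: dim(chi_5)*dim(chi_4) = 3*3 = 9 and sum (mult * dim) = 1*1 + 1*2 + 1*3 + 1*3 = 9.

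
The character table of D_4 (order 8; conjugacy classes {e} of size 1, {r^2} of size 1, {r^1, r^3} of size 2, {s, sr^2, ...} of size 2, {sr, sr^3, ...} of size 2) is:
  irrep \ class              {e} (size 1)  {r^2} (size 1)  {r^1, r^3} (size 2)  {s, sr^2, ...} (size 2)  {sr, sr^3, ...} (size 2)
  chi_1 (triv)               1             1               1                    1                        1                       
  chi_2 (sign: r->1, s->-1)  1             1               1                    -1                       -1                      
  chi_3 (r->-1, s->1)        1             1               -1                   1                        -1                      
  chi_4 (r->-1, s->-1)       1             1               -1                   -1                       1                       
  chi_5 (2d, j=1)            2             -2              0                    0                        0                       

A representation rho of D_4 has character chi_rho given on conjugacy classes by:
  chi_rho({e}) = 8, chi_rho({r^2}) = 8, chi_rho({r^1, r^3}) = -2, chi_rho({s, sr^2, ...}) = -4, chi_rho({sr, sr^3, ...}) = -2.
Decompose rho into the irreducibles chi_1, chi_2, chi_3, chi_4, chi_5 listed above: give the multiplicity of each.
Multiplicities: chi_1: 0, chi_2: 3, chi_3: 2, chi_4: 3, chi_5: 0.

Explanation: Use <chi_rho, chi> = (1/|G|) sum_C |C| * chi_rho(C) * conj(chi(C)) with |G| = 8 for each irreducible chi in the table:
  <chi_rho, chi_1> = (1/8)[1*(8)*conj(1) + 1*(8)*conj(1) + 2*(-2)*conj(1) + 2*(-4)*conj(1) + 2*(-2)*conj(1)]
      = (1/8)[(8) + (8) + (-4) + (-8) + (-4)] = 0/8 = 0
  <chi_rho, chi_2> = (1/8)[1*(8)*conj(1) + 1*(8)*conj(1) + 2*(-2)*conj(1) + 2*(-4)*conj(-1) + 2*(-2)*conj(-1)]
      = (1/8)[(8) + (8) + (-4) + (8) + (4)] = 24/8 = 3
  <chi_rho, chi_3> = (1/8)[1*(8)*conj(1) + 1*(8)*conj(1) + 2*(-2)*conj(-1) + 2*(-4)*conj(1) + 2*(-2)*conj(-1)]
      = (1/8)[(8) + (8) + (4) + (-8) + (4)] = 16/8 = 2
  <chi_rho, chi_4> = (1/8)[1*(8)*conj(1) + 1*(8)*conj(1) + 2*(-2)*conj(-1) + 2*(-4)*conj(-1) + 2*(-2)*conj(1)]
      = (1/8)[(8) + (8) + (4) + (8) + (-4)] = 24/8 = 3
  <chi_rho, chi_5> = (1/8)[1*(8)*conj(2) + 1*(8)*conj(-2) + 2*(-2)*conj(0) + 2*(-4)*conj(0) + 2*(-2)*conj(0)]
      = (1/8)[(16) + (-16) + (0) + (0) + (0)] = 0/8 = 0
Dimension check: dim(rho) = sum (mult * dim) = 0*1 + 3*1 + 2*1 + 3*1 + 0*2 = 8 = chi_rho(e) = 8.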